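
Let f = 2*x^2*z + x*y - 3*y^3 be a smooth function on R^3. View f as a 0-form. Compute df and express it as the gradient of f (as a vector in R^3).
df = (4*x*z + y) dx + (x - 9*y^2) dy + (2*x^2) dz; grad f = (4*x*z + y, x - 9*y^2, 2*x^2)

For a 0-form f, d f = (∂f/∂x) dx + (∂f/∂y) dy + (∂f/∂z) dz. The components of the vector representation are exactly the entries of grad f in Cartesian coordinates:
  ∂f/∂x = 4*x*z + y
  ∂f/∂y = x - 9*y^2
  ∂f/∂z = 2*x^2.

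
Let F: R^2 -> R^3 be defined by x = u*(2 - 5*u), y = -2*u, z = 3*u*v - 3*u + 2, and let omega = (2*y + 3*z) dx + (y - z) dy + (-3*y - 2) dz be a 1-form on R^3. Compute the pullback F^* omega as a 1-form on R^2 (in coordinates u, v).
F^* omega = (-90*u^2*v + 130*u^2 + 42*u*v - 106*u - 6*v + 22) du + (6*u*(3*u - 1)) dv

Using F^*(f dg) = (f ∘ F) d(g ∘ F), substitute each coordinate x_i by F_i(u, v) in f_i, and replace dx_i by d F_i = (∂F_i/∂u) du + (∂F_i/∂v) dv.
  For the x component: f_1(F) = 9*u*v - 13*u + 6; d F_1 = (2 - 10*u) du + (0) dv
  For the y component: f_2(F) = -3*u*v + u - 2; d F_2 = (-2) du + (0) dv
  For the z component: f_3(F) = 6*u - 2; d F_3 = (3*v - 3) du + (3*u) dv
Combining and collecting du, dv coefficients:
  coeff of du: -90*u^2*v + 130*u^2 + 42*u*v - 106*u - 6*v + 22
  coeff of dv: 6*u*(3*u - 1)
F^* omega = (-90*u^2*v + 130*u^2 + 42*u*v - 106*u - 6*v + 22) du + (6*u*(3*u - 1)) dv.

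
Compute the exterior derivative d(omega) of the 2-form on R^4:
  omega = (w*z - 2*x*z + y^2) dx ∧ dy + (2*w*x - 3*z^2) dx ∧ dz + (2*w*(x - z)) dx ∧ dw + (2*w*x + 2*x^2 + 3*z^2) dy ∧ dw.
d(omega) = (w - 2*x) dx ∧ dy ∧ dz + (2*w + 4*x + z) dx ∧ dy ∧ dw + (2*w + 2*x) dx ∧ dz ∧ dw + (-6*z) dy ∧ dz ∧ dw

For a 2-form omega = sum_{i<j} g_{ij} dx_i ∧ dx_j, the exterior derivative is
  d(omega) = sum_{i<j} d(g_{ij}) ∧ dx_i ∧ dx_j = sum_{i<j, k} (∂g_{ij}/∂x_k) dx_k ∧ dx_i ∧ dx_j.
Expand each term, using dx_k ∧ dx_i ∧ dx_j = sgn(permutation) dx_{(a)} ∧ dx_{(b)} ∧ dx_{(c)} with (a < b < c) sorted:
  d(w*z - 2*x*z + y^2) includes (∂/∂z)(w*z - 2*x*z + y^2) dz = (w - 2*x) dz, which multiplied by dx ∧ dy gives (w - 2*x) dx ∧ dy ∧ dz
  d(w*z - 2*x*z + y^2) includes (∂/∂w)(w*z - 2*x*z + y^2) dw = (z) dw, which multiplied by dx ∧ dy gives (z) dx ∧ dy ∧ dw
  d(2*w*x - 3*z^2) includes (∂/∂w)(2*w*x - 3*z^2) dw = (2*x) dw, which multiplied by dx ∧ dz gives (2*x) dx ∧ dz ∧ dw
  d(2*w*(x - z)) includes (∂/∂z)(2*w*(x - z)) dz = (-2*w) dz, which multiplied by dx ∧ dw gives (2*w) dx ∧ dz ∧ dw
  d(2*w*x + 2*x^2 + 3*z^2) includes (∂/∂x)(2*w*x + 2*x^2 + 3*z^2) dx = (2*w + 4*x) dx, which multiplied by dy ∧ dw gives (2*w + 4*x) dx ∧ dy ∧ dw
  d(2*w*x + 2*x^2 + 3*z^2) includes (∂/∂z)(2*w*x + 2*x^2 + 3*z^2) dz = (6*z) dz, which multiplied by dy ∧ dw gives (-6*z) dy ∧ dz ∧ dw
Collecting like 3-forms: d(omega) = (w - 2*x) dx ∧ dy ∧ dz + (2*w + 4*x + z) dx ∧ dy ∧ dw + (2*w + 2*x) dx ∧ dz ∧ dw + (-6*z) dy ∧ dz ∧ dw.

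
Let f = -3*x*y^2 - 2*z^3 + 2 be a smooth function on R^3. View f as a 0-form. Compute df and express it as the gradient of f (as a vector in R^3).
df = (-3*y^2) dx + (-6*x*y) dy + (-6*z^2) dz; grad f = (-3*y^2, -6*x*y, -6*z^2)

For a 0-form f, d f = (∂f/∂x) dx + (∂f/∂y) dy + (∂f/∂z) dz. The components of the vector representation are exactly the entries of grad f in Cartesian coordinates:
  ∂f/∂x = -3*y^2
  ∂f/∂y = -6*x*y
  ∂f/∂z = -6*z^2.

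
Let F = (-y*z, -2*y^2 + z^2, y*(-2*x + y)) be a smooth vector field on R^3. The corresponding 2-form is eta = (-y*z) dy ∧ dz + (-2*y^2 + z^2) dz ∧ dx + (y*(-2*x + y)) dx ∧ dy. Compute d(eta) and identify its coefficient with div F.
d(eta) = (-4*y) dx ∧ dy ∧ dz; div F = -4*y

For a 2-form in R^3 of the form above, applying d gives a 3-form with coefficient ∂P/∂x + ∂Q/∂y + ∂R/∂z:
  ∂P/∂x = 0
  ∂Q/∂y = -4*y
  ∂R/∂z = 0
Sum = -4*y, which is exactly div F.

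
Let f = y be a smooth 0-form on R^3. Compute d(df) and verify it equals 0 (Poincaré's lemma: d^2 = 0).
d(df) = 0

Step 1: df = sum_i (∂f/∂x_i) dx_i = (0) dx + (1) dy + (0) dz.
Step 2: Apply d again. Using the 1-form formula, the coefficient of dx ∧ dy in d(df) is ∂^2 f/∂x ∂y - ∂^2 f/∂y ∂x = (0) - (0) = 0 (equality of mixed partials for smooth f).
Similarly for dx ∧ dz and dy ∧ dz — all coefficients vanish. So d(df) = 0.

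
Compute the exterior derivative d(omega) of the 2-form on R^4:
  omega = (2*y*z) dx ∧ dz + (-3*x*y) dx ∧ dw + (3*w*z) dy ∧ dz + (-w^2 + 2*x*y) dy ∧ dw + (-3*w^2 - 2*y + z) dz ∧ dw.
d(omega) = (-2*z) dx ∧ dy ∧ dz + (3*x + 2*y) dx ∧ dy ∧ dw + (3*z - 2) dy ∧ dz ∧ dw

For a 2-form omega = sum_{i<j} g_{ij} dx_i ∧ dx_j, the exterior derivative is
  d(omega) = sum_{i<j} d(g_{ij}) ∧ dx_i ∧ dx_j = sum_{i<j, k} (∂g_{ij}/∂x_k) dx_k ∧ dx_i ∧ dx_j.
Expand each term, using dx_k ∧ dx_i ∧ dx_j = sgn(permutation) dx_{(a)} ∧ dx_{(b)} ∧ dx_{(c)} with (a < b < c) sorted:
  d(2*y*z) includes (∂/∂y)(2*y*z) dy = (2*z) dy, which multiplied by dx ∧ dz gives (-2*z) dx ∧ dy ∧ dz
  d(-3*x*y) includes (∂/∂y)(-3*x*y) dy = (-3*x) dy, which multiplied by dx ∧ dw gives (3*x) dx ∧ dy ∧ dw
  d(3*w*z) includes (∂/∂w)(3*w*z) dw = (3*z) dw, which multiplied by dy ∧ dz gives (3*z) dy ∧ dz ∧ dw
  d(-w^2 + 2*x*y) includes (∂/∂x)(-w^2 + 2*x*y) dx = (2*y) dx, which multiplied by dy ∧ dw gives (2*y) dx ∧ dy ∧ dw
  d(-3*w^2 - 2*y + z) includes (∂/∂y)(-3*w^2 - 2*y + z) dy = (-2) dy, which multiplied by dz ∧ dw gives (-2) dy ∧ dz ∧ dw
Collecting like 3-forms: d(omega) = (-2*z) dx ∧ dy ∧ dz + (3*x + 2*y) dx ∧ dy ∧ dw + (3*z - 2) dy ∧ dz ∧ dw.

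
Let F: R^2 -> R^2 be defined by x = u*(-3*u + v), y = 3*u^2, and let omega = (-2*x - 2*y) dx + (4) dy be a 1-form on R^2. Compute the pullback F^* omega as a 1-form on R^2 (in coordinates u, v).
F^* omega = (2*u*(6*u*v - v^2 + 12)) du + (-2*u^2*v) dv

Using F^*(f dg) = (f ∘ F) d(g ∘ F), substitute each coordinate x_i by F_i(u, v) in f_i, and replace dx_i by d F_i = (∂F_i/∂u) du + (∂F_i/∂v) dv.
  For the x component: f_1(F) = -2*u*v; d F_1 = (-6*u + v) du + (u) dv
  For the y component: f_2(F) = 4; d F_2 = (6*u) du + (0) dv
Combining and collecting du, dv coefficients:
  coeff of du: 2*u*(6*u*v - v^2 + 12)
  coeff of dv: -2*u^2*v
F^* omega = (2*u*(6*u*v - v^2 + 12)) du + (-2*u^2*v) dv.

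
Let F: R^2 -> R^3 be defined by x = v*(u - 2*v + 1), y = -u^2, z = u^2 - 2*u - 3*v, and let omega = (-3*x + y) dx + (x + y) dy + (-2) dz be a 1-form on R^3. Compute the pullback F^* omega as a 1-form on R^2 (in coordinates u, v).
F^* omega = (2*u^3 - 3*u^2*v + u*v^2 - 2*u*v - 4*u + 6*v^3 - 3*v^2 + 4) du + (-u^3 + u^2*v - u^2 + 18*u*v^2 - 6*u*v - 24*v^3 + 18*v^2 - 3*v + 6) dv

Using F^*(f dg) = (f ∘ F) d(g ∘ F), substitute each coordinate x_i by F_i(u, v) in f_i, and replace dx_i by d F_i = (∂F_i/∂u) du + (∂F_i/∂v) dv.
  For the x component: f_1(F) = -u^2 - 3*u*v + 6*v^2 - 3*v; d F_1 = (v) du + (u - 4*v + 1) dv
  For the y component: f_2(F) = -u^2 + u*v - 2*v^2 + v; d F_2 = (-2*u) du + (0) dv
  For the z component: f_3(F) = -2; d F_3 = (2*u - 2) du + (-3) dv
Combining and collecting du, dv coefficients:
  coeff of du: 2*u^3 - 3*u^2*v + u*v^2 - 2*u*v - 4*u + 6*v^3 - 3*v^2 + 4
  coeff of dv: -u^3 + u^2*v - u^2 + 18*u*v^2 - 6*u*v - 24*v^3 + 18*v^2 - 3*v + 6
F^* omega = (2*u^3 - 3*u^2*v + u*v^2 - 2*u*v - 4*u + 6*v^3 - 3*v^2 + 4) du + (-u^3 + u^2*v - u^2 + 18*u*v^2 - 6*u*v - 24*v^3 + 18*v^2 - 3*v + 6) dv.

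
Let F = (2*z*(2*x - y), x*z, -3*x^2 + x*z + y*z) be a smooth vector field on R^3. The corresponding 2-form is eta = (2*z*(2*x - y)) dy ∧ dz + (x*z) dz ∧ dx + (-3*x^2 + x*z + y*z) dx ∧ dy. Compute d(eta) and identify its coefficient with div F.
d(eta) = (x + y + 4*z) dx ∧ dy ∧ dz; div F = x + y + 4*z

For a 2-form in R^3 of the form above, applying d gives a 3-form with coefficient ∂P/∂x + ∂Q/∂y + ∂R/∂z:
  ∂P/∂x = 4*z
  ∂Q/∂y = 0
  ∂R/∂z = x + y
Sum = x + y + 4*z, which is exactly div F.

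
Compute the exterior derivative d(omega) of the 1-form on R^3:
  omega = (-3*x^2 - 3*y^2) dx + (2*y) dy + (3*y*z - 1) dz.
d(omega) = (6*y) dx ∧ dy + (3*z) dy ∧ dz

For a 1-form omega = sum_i f_i dx_i, the exterior derivative is
  d(omega) = sum_{i < j} (∂f_j/∂x_i - ∂f_i/∂x_j) dx_i ∧ dx_j.
  coefficient of dx ∧ dy: ∂f_2/∂x - ∂f_1/∂y = ∂(2*y)/∂x - ∂(-3*x^2 - 3*y^2)/∂y = 6*y
  coefficient of dy ∧ dz: ∂f_3/∂y - ∂f_2/∂z = ∂(3*y*z - 1)/∂y - ∂(2*y)/∂z = 3*z
Assembling: d(omega) = (6*y) dx ∧ dy + (3*z) dy ∧ dz.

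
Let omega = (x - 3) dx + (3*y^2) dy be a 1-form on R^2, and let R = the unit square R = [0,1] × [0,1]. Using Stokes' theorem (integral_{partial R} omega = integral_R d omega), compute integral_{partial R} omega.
integral_(partial R) omega = 0

Stokes: integral_partial_R omega = integral_R d omega with d omega = (∂Q/∂x - ∂P/∂y) dx ∧ dy.
  ∂Q/∂x = 0
  ∂P/∂y = 0
  integrand = ∂Q/∂x - ∂P/∂y = 0.
Integrating over R: integral_0^1 integral_0^1 (0) dx dy = 0.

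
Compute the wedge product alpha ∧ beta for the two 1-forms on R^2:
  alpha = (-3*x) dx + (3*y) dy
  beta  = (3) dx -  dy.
alpha ∧ beta = (3*x - 9*y) dx ∧ dy

Distribute the wedge, using dx_i ∧ dx_j = -dx_j ∧ dx_i and dx_i ∧ dx_i = 0. For each pair (i, j) with i < j, the coefficient of dx_i ∧ dx_j in alpha ∧ beta is (alpha_i * beta_j - alpha_j * beta_i). Collecting: alpha ∧ beta = (3*x - 9*y) dx ∧ dy.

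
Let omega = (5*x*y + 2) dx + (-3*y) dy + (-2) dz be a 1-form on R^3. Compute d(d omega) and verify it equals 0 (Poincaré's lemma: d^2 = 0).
d(d omega) = 0

Step 1: d omega = sum_{i<j} (∂f_j/∂x_i - ∂f_i/∂x_j) dx_i ∧ dx_j:
  coeff of dx ∧ dy: -5*x
  coeff of dx ∧ dz: 0
  coeff of dy ∧ dz: 0
Step 2: Apply d again to each 2-form coefficient. The only possible 3-form in R^3 is dx ∧ dy ∧ dz, with coefficient
  ∂(coeff of dy∧dz)/∂x - ∂(coeff of dx∧dz)/∂y + ∂(coeff of dx∧dy)/∂z
  = ∂/∂x (0) - ∂/∂y (0) + ∂/∂z (-5*x).
Each of these terms simplifies to sums of mixed partials that cancel in pairs. The result is 0 (by equality of mixed partials for smooth functions — Schwarz / Clairaut).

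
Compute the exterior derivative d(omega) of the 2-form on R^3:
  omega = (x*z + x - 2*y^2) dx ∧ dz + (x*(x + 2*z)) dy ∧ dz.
d(omega) = (2*x + 4*y + 2*z) dx ∧ dy ∧ dz

For a 2-form omega = sum_{i<j} g_{ij} dx_i ∧ dx_j, the exterior derivative is
  d(omega) = sum_{i<j} d(g_{ij}) ∧ dx_i ∧ dx_j = sum_{i<j, k} (∂g_{ij}/∂x_k) dx_k ∧ dx_i ∧ dx_j.
Expand each term, using dx_k ∧ dx_i ∧ dx_j = sgn(permutation) dx_{(a)} ∧ dx_{(b)} ∧ dx_{(c)} with (a < b < c) sorted:
  d(x*z + x - 2*y^2) includes (∂/∂y)(x*z + x - 2*y^2) dy = (-4*y) dy, which multiplied by dx ∧ dz gives (4*y) dx ∧ dy ∧ dz
  d(x*(x + 2*z)) includes (∂/∂x)(x*(x + 2*z)) dx = (2*x + 2*z) dx, which multiplied by dy ∧ dz gives (2*x + 2*z) dx ∧ dy ∧ dz
Collecting like 3-forms: d(omega) = (2*x + 4*y + 2*z) dx ∧ dy ∧ dz.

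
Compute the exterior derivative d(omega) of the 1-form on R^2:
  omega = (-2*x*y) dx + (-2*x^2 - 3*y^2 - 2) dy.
d(omega) = (-2*x) dx ∧ dy

For a 1-form omega = sum_i f_i dx_i, the exterior derivative is
  d(omega) = sum_{i < j} (∂f_j/∂x_i - ∂f_i/∂x_j) dx_i ∧ dx_j.
  coefficient of dx ∧ dy: ∂f_2/∂x - ∂f_1/∂y = ∂(-2*x^2 - 3*y^2 - 2)/∂x - ∂(-2*x*y)/∂y = -2*x
Assembling: d(omega) = (-2*x) dx ∧ dy.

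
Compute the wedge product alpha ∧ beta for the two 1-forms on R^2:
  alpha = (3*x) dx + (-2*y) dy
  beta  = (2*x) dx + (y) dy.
alpha ∧ beta = (7*x*y) dx ∧ dy

Distribute the wedge, using dx_i ∧ dx_j = -dx_j ∧ dx_i and dx_i ∧ dx_i = 0. For each pair (i, j) with i < j, the coefficient of dx_i ∧ dx_j in alpha ∧ beta is (alpha_i * beta_j - alpha_j * beta_i). Collecting: alpha ∧ beta = (7*x*y) dx ∧ dy.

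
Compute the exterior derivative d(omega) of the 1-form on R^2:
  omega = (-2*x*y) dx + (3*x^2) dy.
d(omega) = (8*x) dx ∧ dy

For a 1-form omega = sum_i f_i dx_i, the exterior derivative is
  d(omega) = sum_{i < j} (∂f_j/∂x_i - ∂f_i/∂x_j) dx_i ∧ dx_j.
  coefficient of dx ∧ dy: ∂f_2/∂x - ∂f_1/∂y = ∂(3*x^2)/∂x - ∂(-2*x*y)/∂y = 8*x
Assembling: d(omega) = (8*x) dx ∧ dy.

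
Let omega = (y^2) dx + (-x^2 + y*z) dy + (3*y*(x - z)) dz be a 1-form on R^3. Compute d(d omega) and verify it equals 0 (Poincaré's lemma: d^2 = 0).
d(d omega) = 0

Step 1: d omega = sum_{i<j} (∂f_j/∂x_i - ∂f_i/∂x_j) dx_i ∧ dx_j:
  coeff of dx ∧ dy: -2*x - 2*y
  coeff of dx ∧ dz: 3*y
  coeff of dy ∧ dz: 3*x - y - 3*z
Step 2: Apply d again to each 2-form coefficient. The only possible 3-form in R^3 is dx ∧ dy ∧ dz, with coefficient
  ∂(coeff of dy∧dz)/∂x - ∂(coeff of dx∧dz)/∂y + ∂(coeff of dx∧dy)/∂z
  = ∂/∂x (3*x - y - 3*z) - ∂/∂y (3*y) + ∂/∂z (-2*x - 2*y).
Each of these terms simplifies to sums of mixed partials that cancel in pairs. The result is 0 (by equality of mixed partials for smooth functions — Schwarz / Clairaut).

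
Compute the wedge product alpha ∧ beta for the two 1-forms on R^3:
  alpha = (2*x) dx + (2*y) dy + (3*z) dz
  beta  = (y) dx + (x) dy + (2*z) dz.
alpha ∧ beta = (2*x^2 - 2*y^2) dx ∧ dy + (z*(4*x - 3*y)) dx ∧ dz + (z*(-3*x + 4*y)) dy ∧ dz

Distribute the wedge, using dx_i ∧ dx_j = -dx_j ∧ dx_i and dx_i ∧ dx_i = 0. For each pair (i, j) with i < j, the coefficient of dx_i ∧ dx_j in alpha ∧ beta is (alpha_i * beta_j - alpha_j * beta_i). Collecting: alpha ∧ beta = (2*x^2 - 2*y^2) dx ∧ dy + (z*(4*x - 3*y)) dx ∧ dz + (z*(-3*x + 4*y)) dy ∧ dz.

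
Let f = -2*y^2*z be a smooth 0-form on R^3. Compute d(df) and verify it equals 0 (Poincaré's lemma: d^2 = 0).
d(df) = 0

Step 1: df = sum_i (∂f/∂x_i) dx_i = (0) dx + (-4*y*z) dy + (-2*y^2) dz.
Step 2: Apply d again. Using the 1-form formula, the coefficient of dx ∧ dy in d(df) is ∂^2 f/∂x ∂y - ∂^2 f/∂y ∂x = (0) - (0) = 0 (equality of mixed partials for smooth f).
Similarly for dx ∧ dz and dy ∧ dz — all coefficients vanish. So d(df) = 0.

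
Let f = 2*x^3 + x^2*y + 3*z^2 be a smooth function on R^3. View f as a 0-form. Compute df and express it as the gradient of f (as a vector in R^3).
df = (2*x*(3*x + y)) dx + (x^2) dy + (6*z) dz; grad f = (2*x*(3*x + y), x^2, 6*z)

For a 0-form f, d f = (∂f/∂x) dx + (∂f/∂y) dy + (∂f/∂z) dz. The components of the vector representation are exactly the entries of grad f in Cartesian coordinates:
  ∂f/∂x = 2*x*(3*x + y)
  ∂f/∂y = x^2
  ∂f/∂z = 6*z.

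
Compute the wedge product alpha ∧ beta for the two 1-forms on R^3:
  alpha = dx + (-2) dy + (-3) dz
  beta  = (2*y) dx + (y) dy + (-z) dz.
alpha ∧ beta = (5*y) dx ∧ dy + (6*y - z) dx ∧ dz + (3*y + 2*z) dy ∧ dz

Distribute the wedge, using dx_i ∧ dx_j = -dx_j ∧ dx_i and dx_i ∧ dx_i = 0. For each pair (i, j) with i < j, the coefficient of dx_i ∧ dx_j in alpha ∧ beta is (alpha_i * beta_j - alpha_j * beta_i). Collecting: alpha ∧ beta = (5*y) dx ∧ dy + (6*y - z) dx ∧ dz + (3*y + 2*z) dy ∧ dz.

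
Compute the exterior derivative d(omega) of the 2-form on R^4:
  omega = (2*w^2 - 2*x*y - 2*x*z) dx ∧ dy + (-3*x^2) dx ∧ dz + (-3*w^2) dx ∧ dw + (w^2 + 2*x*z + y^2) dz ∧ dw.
d(omega) = (-2*x) dx ∧ dy ∧ dz + (4*w) dx ∧ dy ∧ dw + (2*z) dx ∧ dz ∧ dw + (2*y) dy ∧ dz ∧ dw

For a 2-form omega = sum_{i<j} g_{ij} dx_i ∧ dx_j, the exterior derivative is
  d(omega) = sum_{i<j} d(g_{ij}) ∧ dx_i ∧ dx_j = sum_{i<j, k} (∂g_{ij}/∂x_k) dx_k ∧ dx_i ∧ dx_j.
Expand each term, using dx_k ∧ dx_i ∧ dx_j = sgn(permutation) dx_{(a)} ∧ dx_{(b)} ∧ dx_{(c)} with (a < b < c) sorted:
  d(2*w^2 - 2*x*y - 2*x*z) includes (∂/∂z)(2*w^2 - 2*x*y - 2*x*z) dz = (-2*x) dz, which multiplied by dx ∧ dy gives (-2*x) dx ∧ dy ∧ dz
  d(2*w^2 - 2*x*y - 2*x*z) includes (∂/∂w)(2*w^2 - 2*x*y - 2*x*z) dw = (4*w) dw, which multiplied by dx ∧ dy gives (4*w) dx ∧ dy ∧ dw
  d(w^2 + 2*x*z + y^2) includes (∂/∂x)(w^2 + 2*x*z + y^2) dx = (2*z) dx, which multiplied by dz ∧ dw gives (2*z) dx ∧ dz ∧ dw
  d(w^2 + 2*x*z + y^2) includes (∂/∂y)(w^2 + 2*x*z + y^2) dy = (2*y) dy, which multiplied by dz ∧ dw gives (2*y) dy ∧ dz ∧ dw
Collecting like 3-forms: d(omega) = (-2*x) dx ∧ dy ∧ dz + (4*w) dx ∧ dy ∧ dw + (2*z) dx ∧ dz ∧ dw + (2*y) dy ∧ dz ∧ dw.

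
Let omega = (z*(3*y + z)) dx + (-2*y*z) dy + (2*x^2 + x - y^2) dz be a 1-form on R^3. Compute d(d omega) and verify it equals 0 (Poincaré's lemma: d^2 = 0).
d(d omega) = 0

Step 1: d omega = sum_{i<j} (∂f_j/∂x_i - ∂f_i/∂x_j) dx_i ∧ dx_j:
  coeff of dx ∧ dy: -3*z
  coeff of dx ∧ dz: 4*x - 3*y - 2*z + 1
  coeff of dy ∧ dz: 0
Step 2: Apply d again to each 2-form coefficient. The only possible 3-form in R^3 is dx ∧ dy ∧ dz, with coefficient
  ∂(coeff of dy∧dz)/∂x - ∂(coeff of dx∧dz)/∂y + ∂(coeff of dx∧dy)/∂z
  = ∂/∂x (0) - ∂/∂y (4*x - 3*y - 2*z + 1) + ∂/∂z (-3*z).
Each of these terms simplifies to sums of mixed partials that cancel in pairs. The result is 0 (by equality of mixed partials for smooth functions — Schwarz / Clairaut).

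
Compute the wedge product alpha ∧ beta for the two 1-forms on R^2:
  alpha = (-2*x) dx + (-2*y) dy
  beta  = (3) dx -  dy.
alpha ∧ beta = (2*x + 6*y) dx ∧ dy

Distribute the wedge, using dx_i ∧ dx_j = -dx_j ∧ dx_i and dx_i ∧ dx_i = 0. For each pair (i, j) with i < j, the coefficient of dx_i ∧ dx_j in alpha ∧ beta is (alpha_i * beta_j - alpha_j * beta_i). Collecting: alpha ∧ beta = (2*x + 6*y) dx ∧ dy.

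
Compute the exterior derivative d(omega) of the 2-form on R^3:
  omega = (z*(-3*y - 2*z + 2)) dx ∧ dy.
d(omega) = (-3*y - 4*z + 2) dx ∧ dy ∧ dz

For a 2-form omega = sum_{i<j} g_{ij} dx_i ∧ dx_j, the exterior derivative is
  d(omega) = sum_{i<j} d(g_{ij}) ∧ dx_i ∧ dx_j = sum_{i<j, k} (∂g_{ij}/∂x_k) dx_k ∧ dx_i ∧ dx_j.
Expand each term, using dx_k ∧ dx_i ∧ dx_j = sgn(permutation) dx_{(a)} ∧ dx_{(b)} ∧ dx_{(c)} with (a < b < c) sorted:
  d(z*(-3*y - 2*z + 2)) includes (∂/∂z)(z*(-3*y - 2*z + 2)) dz = (-3*y - 4*z + 2) dz, which multiplied by dx ∧ dy gives (-3*y - 4*z + 2) dx ∧ dy ∧ dz
Collecting like 3-forms: d(omega) = (-3*y - 4*z + 2) dx ∧ dy ∧ dz.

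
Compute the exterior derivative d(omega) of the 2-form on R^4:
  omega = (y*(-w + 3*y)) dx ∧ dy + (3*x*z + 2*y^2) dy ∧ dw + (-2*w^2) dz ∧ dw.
d(omega) = (-y + 3*z) dx ∧ dy ∧ dw + (-3*x) dy ∧ dz ∧ dw

For a 2-form omega = sum_{i<j} g_{ij} dx_i ∧ dx_j, the exterior derivative is
  d(omega) = sum_{i<j} d(g_{ij}) ∧ dx_i ∧ dx_j = sum_{i<j, k} (∂g_{ij}/∂x_k) dx_k ∧ dx_i ∧ dx_j.
Expand each term, using dx_k ∧ dx_i ∧ dx_j = sgn(permutation) dx_{(a)} ∧ dx_{(b)} ∧ dx_{(c)} with (a < b < c) sorted:
  d(y*(-w + 3*y)) includes (∂/∂w)(y*(-w + 3*y)) dw = (-y) dw, which multiplied by dx ∧ dy gives (-y) dx ∧ dy ∧ dw
  d(3*x*z + 2*y^2) includes (∂/∂x)(3*x*z + 2*y^2) dx = (3*z) dx, which multiplied by dy ∧ dw gives (3*z) dx ∧ dy ∧ dw
  d(3*x*z + 2*y^2) includes (∂/∂z)(3*x*z + 2*y^2) dz = (3*x) dz, which multiplied by dy ∧ dw gives (-3*x) dy ∧ dz ∧ dw
Collecting like 3-forms: d(omega) = (-y + 3*z) dx ∧ dy ∧ dw + (-3*x) dy ∧ dz ∧ dw.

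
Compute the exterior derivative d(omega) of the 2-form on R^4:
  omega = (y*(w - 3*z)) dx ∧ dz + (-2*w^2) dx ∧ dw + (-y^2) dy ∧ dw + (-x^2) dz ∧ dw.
d(omega) = (-w + 3*z) dx ∧ dy ∧ dz + (-2*x + y) dx ∧ dz ∧ dw

For a 2-form omega = sum_{i<j} g_{ij} dx_i ∧ dx_j, the exterior derivative is
  d(omega) = sum_{i<j} d(g_{ij}) ∧ dx_i ∧ dx_j = sum_{i<j, k} (∂g_{ij}/∂x_k) dx_k ∧ dx_i ∧ dx_j.
Expand each term, using dx_k ∧ dx_i ∧ dx_j = sgn(permutation) dx_{(a)} ∧ dx_{(b)} ∧ dx_{(c)} with (a < b < c) sorted:
  d(y*(w - 3*z)) includes (∂/∂y)(y*(w - 3*z)) dy = (w - 3*z) dy, which multiplied by dx ∧ dz gives (-w + 3*z) dx ∧ dy ∧ dz
  d(y*(w - 3*z)) includes (∂/∂w)(y*(w - 3*z)) dw = (y) dw, which multiplied by dx ∧ dz gives (y) dx ∧ dz ∧ dw
  d(-x^2) includes (∂/∂x)(-x^2) dx = (-2*x) dx, which multiplied by dz ∧ dw gives (-2*x) dx ∧ dz ∧ dw
Collecting like 3-forms: d(omega) = (-w + 3*z) dx ∧ dy ∧ dz + (-2*x + y) dx ∧ dz ∧ dw.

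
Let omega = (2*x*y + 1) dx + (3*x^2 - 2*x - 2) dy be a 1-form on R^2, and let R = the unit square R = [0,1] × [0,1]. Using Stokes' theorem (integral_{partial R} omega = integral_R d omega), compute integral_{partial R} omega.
integral_(partial R) omega = 0

Stokes: integral_partial_R omega = integral_R d omega with d omega = (∂Q/∂x - ∂P/∂y) dx ∧ dy.
  ∂Q/∂x = 6*x - 2
  ∂P/∂y = 2*x
  integrand = ∂Q/∂x - ∂P/∂y = 4*x - 2.
Integrating over R: integral_0^1 integral_0^1 (4*x - 2) dx dy = 0.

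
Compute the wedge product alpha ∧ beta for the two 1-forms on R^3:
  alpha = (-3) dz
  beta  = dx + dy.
alpha ∧ beta = (3) dx ∧ dz + (3) dy ∧ dz

Distribute the wedge, using dx_i ∧ dx_j = -dx_j ∧ dx_i and dx_i ∧ dx_i = 0. For each pair (i, j) with i < j, the coefficient of dx_i ∧ dx_j in alpha ∧ beta is (alpha_i * beta_j - alpha_j * beta_i). Collecting: alpha ∧ beta = (3) dx ∧ dz + (3) dy ∧ dz.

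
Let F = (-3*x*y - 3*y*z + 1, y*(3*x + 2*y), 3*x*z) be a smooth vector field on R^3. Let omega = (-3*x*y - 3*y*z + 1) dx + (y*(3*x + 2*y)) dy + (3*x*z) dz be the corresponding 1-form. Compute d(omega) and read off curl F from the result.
d(omega) = (0) dy ∧ dz + (-3*y - 3*z) dz ∧ dx + (3*x + 3*y + 3*z) dx ∧ dy; curl F = (0, -3*y - 3*z, 3*x + 3*y + 3*z)

d omega = sum_{i<j} (∂f_j/∂x_i - ∂f_i/∂x_j) dx_i ∧ dx_j. Under the identification (dy ∧ dz, dz ∧ dx, dx ∧ dy) ↔ (e_x, e_y, e_z), the coefficients are exactly the components of curl F. Compute:
  ∂R/∂y - ∂Q/∂z = (0) - (0) = 0
  ∂P/∂z - ∂R/∂x = (-3*y) - (3*z) = -3*y - 3*z
  ∂Q/∂x - ∂P/∂y = (3*y) - (-3*x - 3*z) = 3*x + 3*y + 3*z.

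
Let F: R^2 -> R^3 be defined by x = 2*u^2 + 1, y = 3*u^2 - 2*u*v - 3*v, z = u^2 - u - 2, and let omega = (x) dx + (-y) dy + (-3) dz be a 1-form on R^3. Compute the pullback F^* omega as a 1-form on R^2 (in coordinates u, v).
F^* omega = (-10*u^3 + 18*u^2*v - 4*u*v^2 + 18*u*v - 2*u - 6*v^2 + 3) du + (6*u^3 - 4*u^2*v + 9*u^2 - 12*u*v - 9*v) dv

Using F^*(f dg) = (f ∘ F) d(g ∘ F), substitute each coordinate x_i by F_i(u, v) in f_i, and replace dx_i by d F_i = (∂F_i/∂u) du + (∂F_i/∂v) dv.
  For the x component: f_1(F) = 2*u^2 + 1; d F_1 = (4*u) du + (0) dv
  For the y component: f_2(F) = -3*u^2 + 2*u*v + 3*v; d F_2 = (6*u - 2*v) du + (-2*u - 3) dv
  For the z component: f_3(F) = -3; d F_3 = (2*u - 1) du + (0) dv
Combining and collecting du, dv coefficients:
  coeff of du: -10*u^3 + 18*u^2*v - 4*u*v^2 + 18*u*v - 2*u - 6*v^2 + 3
  coeff of dv: 6*u^3 - 4*u^2*v + 9*u^2 - 12*u*v - 9*v
F^* omega = (-10*u^3 + 18*u^2*v - 4*u*v^2 + 18*u*v - 2*u - 6*v^2 + 3) du + (6*u^3 - 4*u^2*v + 9*u^2 - 12*u*v - 9*v) dv.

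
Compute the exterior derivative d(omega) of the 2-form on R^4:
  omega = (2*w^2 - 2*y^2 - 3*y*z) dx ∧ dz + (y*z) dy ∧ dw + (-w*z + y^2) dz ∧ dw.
d(omega) = (4*y + 3*z) dx ∧ dy ∧ dz + (4*w) dx ∧ dz ∧ dw + (y) dy ∧ dz ∧ dw

For a 2-form omega = sum_{i<j} g_{ij} dx_i ∧ dx_j, the exterior derivative is
  d(omega) = sum_{i<j} d(g_{ij}) ∧ dx_i ∧ dx_j = sum_{i<j, k} (∂g_{ij}/∂x_k) dx_k ∧ dx_i ∧ dx_j.
Expand each term, using dx_k ∧ dx_i ∧ dx_j = sgn(permutation) dx_{(a)} ∧ dx_{(b)} ∧ dx_{(c)} with (a < b < c) sorted:
  d(2*w^2 - 2*y^2 - 3*y*z) includes (∂/∂y)(2*w^2 - 2*y^2 - 3*y*z) dy = (-4*y - 3*z) dy, which multiplied by dx ∧ dz gives (4*y + 3*z) dx ∧ dy ∧ dz
  d(2*w^2 - 2*y^2 - 3*y*z) includes (∂/∂w)(2*w^2 - 2*y^2 - 3*y*z) dw = (4*w) dw, which multiplied by dx ∧ dz gives (4*w) dx ∧ dz ∧ dw
  d(y*z) includes (∂/∂z)(y*z) dz = (y) dz, which multiplied by dy ∧ dw gives (-y) dy ∧ dz ∧ dw
  d(-w*z + y^2) includes (∂/∂y)(-w*z + y^2) dy = (2*y) dy, which multiplied by dz ∧ dw gives (2*y) dy ∧ dz ∧ dw
Collecting like 3-forms: d(omega) = (4*y + 3*z) dx ∧ dy ∧ dz + (4*w) dx ∧ dz ∧ dw + (y) dy ∧ dz ∧ dw.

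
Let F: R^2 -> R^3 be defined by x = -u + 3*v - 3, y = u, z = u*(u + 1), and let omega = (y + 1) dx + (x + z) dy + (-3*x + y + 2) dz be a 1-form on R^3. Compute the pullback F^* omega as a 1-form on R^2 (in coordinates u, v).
F^* omega = (9*u^2 - 18*u*v + 25*u - 6*v + 7) du + (3*u + 3) dv

Using F^*(f dg) = (f ∘ F) d(g ∘ F), substitute each coordinate x_i by F_i(u, v) in f_i, and replace dx_i by d F_i = (∂F_i/∂u) du + (∂F_i/∂v) dv.
  For the x component: f_1(F) = u + 1; d F_1 = (-1) du + (3) dv
  For the y component: f_2(F) = u^2 + 3*v - 3; d F_2 = (1) du + (0) dv
  For the z component: f_3(F) = 4*u - 9*v + 11; d F_3 = (2*u + 1) du + (0) dv
Combining and collecting du, dv coefficients:
  coeff of du: 9*u^2 - 18*u*v + 25*u - 6*v + 7
  coeff of dv: 3*u + 3
F^* omega = (9*u^2 - 18*u*v + 25*u - 6*v + 7) du + (3*u + 3) dv.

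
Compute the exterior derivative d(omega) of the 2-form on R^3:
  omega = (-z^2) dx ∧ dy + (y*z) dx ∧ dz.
d(omega) = (-3*z) dx ∧ dy ∧ dz

For a 2-form omega = sum_{i<j} g_{ij} dx_i ∧ dx_j, the exterior derivative is
  d(omega) = sum_{i<j} d(g_{ij}) ∧ dx_i ∧ dx_j = sum_{i<j, k} (∂g_{ij}/∂x_k) dx_k ∧ dx_i ∧ dx_j.
Expand each term, using dx_k ∧ dx_i ∧ dx_j = sgn(permutation) dx_{(a)} ∧ dx_{(b)} ∧ dx_{(c)} with (a < b < c) sorted:
  d(-z^2) includes (∂/∂z)(-z^2) dz = (-2*z) dz, which multiplied by dx ∧ dy gives (-2*z) dx ∧ dy ∧ dz
  d(y*z) includes (∂/∂y)(y*z) dy = (z) dy, which multiplied by dx ∧ dz gives (-z) dx ∧ dy ∧ dz
Collecting like 3-forms: d(omega) = (-3*z) dx ∧ dy ∧ dz.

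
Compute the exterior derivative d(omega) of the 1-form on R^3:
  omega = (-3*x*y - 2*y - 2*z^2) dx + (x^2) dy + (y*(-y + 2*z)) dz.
d(omega) = (5*x + 2) dx ∧ dy + (4*z) dx ∧ dz + (-2*y + 2*z) dy ∧ dz

For a 1-form omega = sum_i f_i dx_i, the exterior derivative is
  d(omega) = sum_{i < j} (∂f_j/∂x_i - ∂f_i/∂x_j) dx_i ∧ dx_j.
  coefficient of dx ∧ dy: ∂f_2/∂x - ∂f_1/∂y = ∂(x^2)/∂x - ∂(-3*x*y - 2*y - 2*z^2)/∂y = 5*x + 2
  coefficient of dx ∧ dz: ∂f_3/∂x - ∂f_1/∂z = ∂(y*(-y + 2*z))/∂x - ∂(-3*x*y - 2*y - 2*z^2)/∂z = 4*z
  coefficient of dy ∧ dz: ∂f_3/∂y - ∂f_2/∂z = ∂(y*(-y + 2*z))/∂y - ∂(x^2)/∂z = -2*y + 2*z
Assembling: d(omega) = (5*x + 2) dx ∧ dy + (4*z) dx ∧ dz + (-2*y + 2*z) dy ∧ dz.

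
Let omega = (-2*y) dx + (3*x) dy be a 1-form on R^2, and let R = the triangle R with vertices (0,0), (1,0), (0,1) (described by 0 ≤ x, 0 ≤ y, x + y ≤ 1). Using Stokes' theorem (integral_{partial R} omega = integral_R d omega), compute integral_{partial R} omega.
integral_(partial R) omega = 5/2

Stokes: integral_partial_R omega = integral_R d omega with d omega = (∂Q/∂x - ∂P/∂y) dx ∧ dy.
  ∂Q/∂x = 3
  ∂P/∂y = -2
  integrand = ∂Q/∂x - ∂P/∂y = 5.
Integrating over R: integral_0^1 integral_0^{1-x} (5) dy dx = 5/2.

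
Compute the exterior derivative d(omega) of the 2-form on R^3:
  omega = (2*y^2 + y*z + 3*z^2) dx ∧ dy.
d(omega) = (y + 6*z) dx ∧ dy ∧ dz

For a 2-form omega = sum_{i<j} g_{ij} dx_i ∧ dx_j, the exterior derivative is
  d(omega) = sum_{i<j} d(g_{ij}) ∧ dx_i ∧ dx_j = sum_{i<j, k} (∂g_{ij}/∂x_k) dx_k ∧ dx_i ∧ dx_j.
Expand each term, using dx_k ∧ dx_i ∧ dx_j = sgn(permutation) dx_{(a)} ∧ dx_{(b)} ∧ dx_{(c)} with (a < b < c) sorted:
  d(2*y^2 + y*z + 3*z^2) includes (∂/∂z)(2*y^2 + y*z + 3*z^2) dz = (y + 6*z) dz, which multiplied by dx ∧ dy gives (y + 6*z) dx ∧ dy ∧ dz
Collecting like 3-forms: d(omega) = (y + 6*z) dx ∧ dy ∧ dz.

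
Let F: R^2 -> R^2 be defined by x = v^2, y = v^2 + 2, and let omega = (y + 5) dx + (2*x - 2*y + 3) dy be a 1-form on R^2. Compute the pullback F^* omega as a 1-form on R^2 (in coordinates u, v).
F^* omega = (2*v*(v^2 + 6)) dv

Using F^*(f dg) = (f ∘ F) d(g ∘ F), substitute each coordinate x_i by F_i(u, v) in f_i, and replace dx_i by d F_i = (∂F_i/∂u) du + (∂F_i/∂v) dv.
  For the x component: f_1(F) = v^2 + 7; d F_1 = (0) du + (2*v) dv
  For the y component: f_2(F) = -1; d F_2 = (0) du + (2*v) dv
Combining and collecting du, dv coefficients:
  coeff of du: 0
  coeff of dv: 2*v*(v^2 + 6)
F^* omega = (2*v*(v^2 + 6)) dv.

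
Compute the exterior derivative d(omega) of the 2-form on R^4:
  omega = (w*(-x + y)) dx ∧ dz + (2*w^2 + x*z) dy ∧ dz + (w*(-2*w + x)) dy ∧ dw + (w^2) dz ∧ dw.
d(omega) = (-w + z) dx ∧ dy ∧ dz + (-x + y) dx ∧ dz ∧ dw + (4*w) dy ∧ dz ∧ dw + (w) dx ∧ dy ∧ dw

For a 2-form omega = sum_{i<j} g_{ij} dx_i ∧ dx_j, the exterior derivative is
  d(omega) = sum_{i<j} d(g_{ij}) ∧ dx_i ∧ dx_j = sum_{i<j, k} (∂g_{ij}/∂x_k) dx_k ∧ dx_i ∧ dx_j.
Expand each term, using dx_k ∧ dx_i ∧ dx_j = sgn(permutation) dx_{(a)} ∧ dx_{(b)} ∧ dx_{(c)} with (a < b < c) sorted:
  d(w*(-x + y)) includes (∂/∂y)(w*(-x + y)) dy = (w) dy, which multiplied by dx ∧ dz gives (-w) dx ∧ dy ∧ dz
  d(w*(-x + y)) includes (∂/∂w)(w*(-x + y)) dw = (-x + y) dw, which multiplied by dx ∧ dz gives (-x + y) dx ∧ dz ∧ dw
  d(2*w^2 + x*z) includes (∂/∂x)(2*w^2 + x*z) dx = (z) dx, which multiplied by dy ∧ dz gives (z) dx ∧ dy ∧ dz
  d(2*w^2 + x*z) includes (∂/∂w)(2*w^2 + x*z) dw = (4*w) dw, which multiplied by dy ∧ dz gives (4*w) dy ∧ dz ∧ dw
  d(w*(-2*w + x)) includes (∂/∂x)(w*(-2*w + x)) dx = (w) dx, which multiplied by dy ∧ dw gives (w) dx ∧ dy ∧ dw
Collecting like 3-forms: d(omega) = (-w + z) dx ∧ dy ∧ dz + (-x + y) dx ∧ dz ∧ dw + (4*w) dy ∧ dz ∧ dw + (w) dx ∧ dy ∧ dw.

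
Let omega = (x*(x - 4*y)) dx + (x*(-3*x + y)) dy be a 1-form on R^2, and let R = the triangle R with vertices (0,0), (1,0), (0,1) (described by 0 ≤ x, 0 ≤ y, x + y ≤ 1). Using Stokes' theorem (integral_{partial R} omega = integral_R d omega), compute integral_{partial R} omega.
integral_(partial R) omega = -1/6

Stokes: integral_partial_R omega = integral_R d omega with d omega = (∂Q/∂x - ∂P/∂y) dx ∧ dy.
  ∂Q/∂x = -6*x + y
  ∂P/∂y = -4*x
  integrand = ∂Q/∂x - ∂P/∂y = -2*x + y.
Integrating over R: integral_0^1 integral_0^{1-x} (-2*x + y) dy dx = -1/6.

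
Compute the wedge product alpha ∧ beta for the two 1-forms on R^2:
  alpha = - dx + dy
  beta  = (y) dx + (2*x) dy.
alpha ∧ beta = (-2*x - y) dx ∧ dy

Distribute the wedge, using dx_i ∧ dx_j = -dx_j ∧ dx_i and dx_i ∧ dx_i = 0. For each pair (i, j) with i < j, the coefficient of dx_i ∧ dx_j in alpha ∧ beta is (alpha_i * beta_j - alpha_j * beta_i). Collecting: alpha ∧ beta = (-2*x - y) dx ∧ dy.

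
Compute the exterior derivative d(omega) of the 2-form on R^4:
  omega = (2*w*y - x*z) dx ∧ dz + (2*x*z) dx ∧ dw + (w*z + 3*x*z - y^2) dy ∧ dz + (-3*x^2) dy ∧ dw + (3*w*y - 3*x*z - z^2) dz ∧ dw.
d(omega) = (-2*w + 3*z) dx ∧ dy ∧ dz + (-2*x + 2*y - 3*z) dx ∧ dz ∧ dw + (3*w + z) dy ∧ dz ∧ dw + (-6*x) dx ∧ dy ∧ dw

For a 2-form omega = sum_{i<j} g_{ij} dx_i ∧ dx_j, the exterior derivative is
  d(omega) = sum_{i<j} d(g_{ij}) ∧ dx_i ∧ dx_j = sum_{i<j, k} (∂g_{ij}/∂x_k) dx_k ∧ dx_i ∧ dx_j.
Expand each term, using dx_k ∧ dx_i ∧ dx_j = sgn(permutation) dx_{(a)} ∧ dx_{(b)} ∧ dx_{(c)} with (a < b < c) sorted:
  d(2*w*y - x*z) includes (∂/∂y)(2*w*y - x*z) dy = (2*w) dy, which multiplied by dx ∧ dz gives (-2*w) dx ∧ dy ∧ dz
  d(2*w*y - x*z) includes (∂/∂w)(2*w*y - x*z) dw = (2*y) dw, which multiplied by dx ∧ dz gives (2*y) dx ∧ dz ∧ dw
  d(2*x*z) includes (∂/∂z)(2*x*z) dz = (2*x) dz, which multiplied by dx ∧ dw gives (-2*x) dx ∧ dz ∧ dw
  d(w*z + 3*x*z - y^2) includes (∂/∂x)(w*z + 3*x*z - y^2) dx = (3*z) dx, which multiplied by dy ∧ dz gives (3*z) dx ∧ dy ∧ dz
  d(w*z + 3*x*z - y^2) includes (∂/∂w)(w*z + 3*x*z - y^2) dw = (z) dw, which multiplied by dy ∧ dz gives (z) dy ∧ dz ∧ dw
  d(-3*x^2) includes (∂/∂x)(-3*x^2) dx = (-6*x) dx, which multiplied by dy ∧ dw gives (-6*x) dx ∧ dy ∧ dw
  d(3*w*y - 3*x*z - z^2) includes (∂/∂x)(3*w*y - 3*x*z - z^2) dx = (-3*z) dx, which multiplied by dz ∧ dw gives (-3*z) dx ∧ dz ∧ dw
  d(3*w*y - 3*x*z - z^2) includes (∂/∂y)(3*w*y - 3*x*z - z^2) dy = (3*w) dy, which multiplied by dz ∧ dw gives (3*w) dy ∧ dz ∧ dw
Collecting like 3-forms: d(omega) = (-2*w + 3*z) dx ∧ dy ∧ dz + (-2*x + 2*y - 3*z) dx ∧ dz ∧ dw + (3*w + z) dy ∧ dz ∧ dw + (-6*x) dx ∧ dy ∧ dw.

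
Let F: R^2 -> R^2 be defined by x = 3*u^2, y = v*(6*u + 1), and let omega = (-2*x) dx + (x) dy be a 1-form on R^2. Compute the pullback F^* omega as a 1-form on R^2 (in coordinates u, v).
F^* omega = (18*u^2*(-2*u + v)) du + (u^2*(18*u + 3)) dv

Using F^*(f dg) = (f ∘ F) d(g ∘ F), substitute each coordinate x_i by F_i(u, v) in f_i, and replace dx_i by d F_i = (∂F_i/∂u) du + (∂F_i/∂v) dv.
  For the x component: f_1(F) = -6*u^2; d F_1 = (6*u) du + (0) dv
  For the y component: f_2(F) = 3*u^2; d F_2 = (6*v) du + (6*u + 1) dv
Combining and collecting du, dv coefficients:
  coeff of du: 18*u^2*(-2*u + v)
  coeff of dv: u^2*(18*u + 3)
F^* omega = (18*u^2*(-2*u + v)) du + (u^2*(18*u + 3)) dv.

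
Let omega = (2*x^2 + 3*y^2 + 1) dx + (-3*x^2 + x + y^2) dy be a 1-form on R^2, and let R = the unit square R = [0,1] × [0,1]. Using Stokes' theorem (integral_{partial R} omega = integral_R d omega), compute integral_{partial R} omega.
integral_(partial R) omega = -5

Stokes: integral_partial_R omega = integral_R d omega with d omega = (∂Q/∂x - ∂P/∂y) dx ∧ dy.
  ∂Q/∂x = 1 - 6*x
  ∂P/∂y = 6*y
  integrand = ∂Q/∂x - ∂P/∂y = -6*x - 6*y + 1.
Integrating over R: integral_0^1 integral_0^1 (-6*x - 6*y + 1) dx dy = -5.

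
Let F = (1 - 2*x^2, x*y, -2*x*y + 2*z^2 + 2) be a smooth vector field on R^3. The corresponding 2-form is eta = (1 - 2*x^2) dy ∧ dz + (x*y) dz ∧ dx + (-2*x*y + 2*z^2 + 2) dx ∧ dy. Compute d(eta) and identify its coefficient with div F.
d(eta) = (-3*x + 4*z) dx ∧ dy ∧ dz; div F = -3*x + 4*z

For a 2-form in R^3 of the form above, applying d gives a 3-form with coefficient ∂P/∂x + ∂Q/∂y + ∂R/∂z:
  ∂P/∂x = -4*x
  ∂Q/∂y = x
  ∂R/∂z = 4*z
Sum = -3*x + 4*z, which is exactly div F.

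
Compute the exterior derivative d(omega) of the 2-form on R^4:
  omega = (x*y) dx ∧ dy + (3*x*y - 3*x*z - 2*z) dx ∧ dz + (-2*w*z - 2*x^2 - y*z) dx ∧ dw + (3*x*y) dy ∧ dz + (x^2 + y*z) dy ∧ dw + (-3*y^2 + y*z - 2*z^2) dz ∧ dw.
d(omega) = (-3*x + 3*y) dx ∧ dy ∧ dz + (2*x + z) dx ∧ dy ∧ dw + (2*w + y) dx ∧ dz ∧ dw + (-7*y + z) dy ∧ dz ∧ dw

For a 2-form omega = sum_{i<j} g_{ij} dx_i ∧ dx_j, the exterior derivative is
  d(omega) = sum_{i<j} d(g_{ij}) ∧ dx_i ∧ dx_j = sum_{i<j, k} (∂g_{ij}/∂x_k) dx_k ∧ dx_i ∧ dx_j.
Expand each term, using dx_k ∧ dx_i ∧ dx_j = sgn(permutation) dx_{(a)} ∧ dx_{(b)} ∧ dx_{(c)} with (a < b < c) sorted:
  d(3*x*y - 3*x*z - 2*z) includes (∂/∂y)(3*x*y - 3*x*z - 2*z) dy = (3*x) dy, which multiplied by dx ∧ dz gives (-3*x) dx ∧ dy ∧ dz
  d(-2*w*z - 2*x^2 - y*z) includes (∂/∂y)(-2*w*z - 2*x^2 - y*z) dy = (-z) dy, which multiplied by dx ∧ dw gives (z) dx ∧ dy ∧ dw
  d(-2*w*z - 2*x^2 - y*z) includes (∂/∂z)(-2*w*z - 2*x^2 - y*z) dz = (-2*w - y) dz, which multiplied by dx ∧ dw gives (2*w + y) dx ∧ dz ∧ dw
  d(3*x*y) includes (∂/∂x)(3*x*y) dx = (3*y) dx, which multiplied by dy ∧ dz gives (3*y) dx ∧ dy ∧ dz
  d(x^2 + y*z) includes (∂/∂x)(x^2 + y*z) dx = (2*x) dx, which multiplied by dy ∧ dw gives (2*x) dx ∧ dy ∧ dw
  d(x^2 + y*z) includes (∂/∂z)(x^2 + y*z) dz = (y) dz, which multiplied by dy ∧ dw gives (-y) dy ∧ dz ∧ dw
  d(-3*y^2 + y*z - 2*z^2) includes (∂/∂y)(-3*y^2 + y*z - 2*z^2) dy = (-6*y + z) dy, which multiplied by dz ∧ dw gives (-6*y + z) dy ∧ dz ∧ dw
Collecting like 3-forms: d(omega) = (-3*x + 3*y) dx ∧ dy ∧ dz + (2*x + z) dx ∧ dy ∧ dw + (2*w + y) dx ∧ dz ∧ dw + (-7*y + z) dy ∧ dz ∧ dw.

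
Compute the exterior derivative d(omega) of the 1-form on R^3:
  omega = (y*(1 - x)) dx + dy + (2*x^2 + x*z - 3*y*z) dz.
d(omega) = (x - 1) dx ∧ dy + (4*x + z) dx ∧ dz + (-3*z) dy ∧ dz

For a 1-form omega = sum_i f_i dx_i, the exterior derivative is
  d(omega) = sum_{i < j} (∂f_j/∂x_i - ∂f_i/∂x_j) dx_i ∧ dx_j.
  coefficient of dx ∧ dy: ∂f_2/∂x - ∂f_1/∂y = ∂(1)/∂x - ∂(y*(1 - x))/∂y = x - 1
  coefficient of dx ∧ dz: ∂f_3/∂x - ∂f_1/∂z = ∂(2*x^2 + x*z - 3*y*z)/∂x - ∂(y*(1 - x))/∂z = 4*x + z
  coefficient of dy ∧ dz: ∂f_3/∂y - ∂f_2/∂z = ∂(2*x^2 + x*z - 3*y*z)/∂y - ∂(1)/∂z = -3*z
Assembling: d(omega) = (x - 1) dx ∧ dy + (4*x + z) dx ∧ dz + (-3*z) dy ∧ dz.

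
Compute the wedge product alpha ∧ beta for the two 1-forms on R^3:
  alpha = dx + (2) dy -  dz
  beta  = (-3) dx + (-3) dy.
alpha ∧ beta = (3) dx ∧ dy + (-3) dx ∧ dz + (-3) dy ∧ dz

Distribute the wedge, using dx_i ∧ dx_j = -dx_j ∧ dx_i and dx_i ∧ dx_i = 0. For each pair (i, j) with i < j, the coefficient of dx_i ∧ dx_j in alpha ∧ beta is (alpha_i * beta_j - alpha_j * beta_i). Collecting: alpha ∧ beta = (3) dx ∧ dy + (-3) dx ∧ dz + (-3) dy ∧ dz.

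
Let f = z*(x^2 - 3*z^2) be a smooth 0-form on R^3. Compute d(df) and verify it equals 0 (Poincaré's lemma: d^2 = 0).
d(df) = 0

Step 1: df = sum_i (∂f/∂x_i) dx_i = (2*x*z) dx + (0) dy + (x^2 - 9*z^2) dz.
Step 2: Apply d again. Using the 1-form formula, the coefficient of dx ∧ dy in d(df) is ∂^2 f/∂x ∂y - ∂^2 f/∂y ∂x = (0) - (0) = 0 (equality of mixed partials for smooth f).
Similarly for dx ∧ dz and dy ∧ dz — all coefficients vanish. So d(df) = 0.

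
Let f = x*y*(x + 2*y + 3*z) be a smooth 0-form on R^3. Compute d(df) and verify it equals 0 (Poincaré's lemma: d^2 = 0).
d(df) = 0

Step 1: df = sum_i (∂f/∂x_i) dx_i = (y*(2*x + 2*y + 3*z)) dx + (x*(x + 4*y + 3*z)) dy + (3*x*y) dz.
Step 2: Apply d again. Using the 1-form formula, the coefficient of dx ∧ dy in d(df) is ∂^2 f/∂x ∂y - ∂^2 f/∂y ∂x = (2*x + 4*y + 3*z) - (2*x + 4*y + 3*z) = 0 (equality of mixed partials for smooth f).
Similarly for dx ∧ dz and dy ∧ dz — all coefficients vanish. So d(df) = 0.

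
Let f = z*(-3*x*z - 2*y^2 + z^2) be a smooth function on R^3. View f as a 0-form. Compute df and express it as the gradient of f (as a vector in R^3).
df = (-3*z^2) dx + (-4*y*z) dy + (-6*x*z - 2*y^2 + 3*z^2) dz; grad f = (-3*z^2, -4*y*z, -6*x*z - 2*y^2 + 3*z^2)

For a 0-form f, d f = (∂f/∂x) dx + (∂f/∂y) dy + (∂f/∂z) dz. The components of the vector representation are exactly the entries of grad f in Cartesian coordinates:
  ∂f/∂x = -3*z^2
  ∂f/∂y = -4*y*z
  ∂f/∂z = -6*x*z - 2*y^2 + 3*z^2.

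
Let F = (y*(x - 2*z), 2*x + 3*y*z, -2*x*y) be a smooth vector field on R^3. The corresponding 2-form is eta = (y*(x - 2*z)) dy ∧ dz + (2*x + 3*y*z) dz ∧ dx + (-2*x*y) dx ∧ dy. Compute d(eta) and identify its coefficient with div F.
d(eta) = (y + 3*z) dx ∧ dy ∧ dz; div F = y + 3*z

For a 2-form in R^3 of the form above, applying d gives a 3-form with coefficient ∂P/∂x + ∂Q/∂y + ∂R/∂z:
  ∂P/∂x = y
  ∂Q/∂y = 3*z
  ∂R/∂z = 0
Sum = y + 3*z, which is exactly div F.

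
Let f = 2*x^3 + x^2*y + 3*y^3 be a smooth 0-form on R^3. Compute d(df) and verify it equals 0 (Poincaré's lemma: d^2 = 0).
d(df) = 0

Step 1: df = sum_i (∂f/∂x_i) dx_i = (2*x*(3*x + y)) dx + (x^2 + 9*y^2) dy + (0) dz.
Step 2: Apply d again. Using the 1-form formula, the coefficient of dx ∧ dy in d(df) is ∂^2 f/∂x ∂y - ∂^2 f/∂y ∂x = (2*x) - (2*x) = 0 (equality of mixed partials for smooth f).
Similarly for dx ∧ dz and dy ∧ dz — all coefficients vanish. So d(df) = 0.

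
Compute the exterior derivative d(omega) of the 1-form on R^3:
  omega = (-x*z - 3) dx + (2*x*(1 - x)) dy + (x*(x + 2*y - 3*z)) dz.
d(omega) = (2 - 4*x) dx ∧ dy + (3*x + 2*y - 3*z) dx ∧ dz + (2*x) dy ∧ dz

For a 1-form omega = sum_i f_i dx_i, the exterior derivative is
  d(omega) = sum_{i < j} (∂f_j/∂x_i - ∂f_i/∂x_j) dx_i ∧ dx_j.
  coefficient of dx ∧ dy: ∂f_2/∂x - ∂f_1/∂y = ∂(2*x*(1 - x))/∂x - ∂(-x*z - 3)/∂y = 2 - 4*x
  coefficient of dx ∧ dz: ∂f_3/∂x - ∂f_1/∂z = ∂(x*(x + 2*y - 3*z))/∂x - ∂(-x*z - 3)/∂z = 3*x + 2*y - 3*z
  coefficient of dy ∧ dz: ∂f_3/∂y - ∂f_2/∂z = ∂(x*(x + 2*y - 3*z))/∂y - ∂(2*x*(1 - x))/∂z = 2*x
Assembling: d(omega) = (2 - 4*x) dx ∧ dy + (3*x + 2*y - 3*z) dx ∧ dz + (2*x) dy ∧ dz.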